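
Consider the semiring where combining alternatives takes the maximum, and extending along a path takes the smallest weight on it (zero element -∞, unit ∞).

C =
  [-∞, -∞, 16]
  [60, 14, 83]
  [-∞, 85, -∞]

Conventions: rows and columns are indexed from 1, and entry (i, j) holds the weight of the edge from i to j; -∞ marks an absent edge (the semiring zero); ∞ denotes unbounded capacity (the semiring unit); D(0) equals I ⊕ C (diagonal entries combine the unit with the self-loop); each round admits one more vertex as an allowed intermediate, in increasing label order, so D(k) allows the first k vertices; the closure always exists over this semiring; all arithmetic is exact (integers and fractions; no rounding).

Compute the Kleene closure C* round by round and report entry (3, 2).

D(0):
  [∞, -∞, 16]
  [60, ∞, 83]
  [-∞, 85, ∞]
D(1):
  [∞, -∞, 16]
  [60, ∞, 83]
  [-∞, 85, ∞]
D(2):
  [∞, -∞, 16]
  [60, ∞, 83]
  [60, 85, ∞]
D(3):
  [∞, 16, 16]
  [60, ∞, 83]
  [60, 85, ∞]
Answer: C*[3][2] = 85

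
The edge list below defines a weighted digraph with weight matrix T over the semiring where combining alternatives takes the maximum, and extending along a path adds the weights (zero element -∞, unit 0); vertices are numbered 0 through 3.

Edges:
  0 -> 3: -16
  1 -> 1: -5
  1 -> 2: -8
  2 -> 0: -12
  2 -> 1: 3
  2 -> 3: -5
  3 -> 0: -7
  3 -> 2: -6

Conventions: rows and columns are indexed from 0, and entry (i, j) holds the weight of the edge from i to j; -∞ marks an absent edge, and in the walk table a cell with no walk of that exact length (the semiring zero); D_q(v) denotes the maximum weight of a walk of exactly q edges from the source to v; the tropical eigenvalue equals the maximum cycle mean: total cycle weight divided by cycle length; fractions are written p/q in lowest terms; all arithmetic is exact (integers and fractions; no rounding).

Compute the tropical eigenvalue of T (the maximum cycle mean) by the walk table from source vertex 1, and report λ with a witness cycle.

q=0: [-∞, 0, -∞, -∞]
q=1: [-∞, -5, -8, -∞]
q=2: [-20, -5, -13, -13]
q=3: [-20, -10, -13, -18]
q=4: [-25, -10, -18, -18]
Optimal cycle mean attained by: cycle 1->2->1, total (-8) + 3, length 2.
Answer: λ = -5/2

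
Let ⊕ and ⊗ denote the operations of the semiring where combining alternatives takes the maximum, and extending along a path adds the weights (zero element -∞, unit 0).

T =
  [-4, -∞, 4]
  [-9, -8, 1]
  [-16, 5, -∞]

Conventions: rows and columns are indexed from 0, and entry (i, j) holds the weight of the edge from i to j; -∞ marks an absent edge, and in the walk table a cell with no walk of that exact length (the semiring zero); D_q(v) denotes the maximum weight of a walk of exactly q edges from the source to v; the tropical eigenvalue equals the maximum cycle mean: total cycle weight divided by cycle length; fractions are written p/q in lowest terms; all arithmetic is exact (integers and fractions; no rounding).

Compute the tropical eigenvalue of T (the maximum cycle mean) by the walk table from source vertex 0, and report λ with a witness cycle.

q=0: [0, -∞, -∞]
q=1: [-4, -∞, 4]
q=2: [-8, 9, 0]
q=3: [0, 5, 10]
Optimal cycle mean attained by: cycle 1->2->1, total 1 + 5, length 2.
Answer: λ = 3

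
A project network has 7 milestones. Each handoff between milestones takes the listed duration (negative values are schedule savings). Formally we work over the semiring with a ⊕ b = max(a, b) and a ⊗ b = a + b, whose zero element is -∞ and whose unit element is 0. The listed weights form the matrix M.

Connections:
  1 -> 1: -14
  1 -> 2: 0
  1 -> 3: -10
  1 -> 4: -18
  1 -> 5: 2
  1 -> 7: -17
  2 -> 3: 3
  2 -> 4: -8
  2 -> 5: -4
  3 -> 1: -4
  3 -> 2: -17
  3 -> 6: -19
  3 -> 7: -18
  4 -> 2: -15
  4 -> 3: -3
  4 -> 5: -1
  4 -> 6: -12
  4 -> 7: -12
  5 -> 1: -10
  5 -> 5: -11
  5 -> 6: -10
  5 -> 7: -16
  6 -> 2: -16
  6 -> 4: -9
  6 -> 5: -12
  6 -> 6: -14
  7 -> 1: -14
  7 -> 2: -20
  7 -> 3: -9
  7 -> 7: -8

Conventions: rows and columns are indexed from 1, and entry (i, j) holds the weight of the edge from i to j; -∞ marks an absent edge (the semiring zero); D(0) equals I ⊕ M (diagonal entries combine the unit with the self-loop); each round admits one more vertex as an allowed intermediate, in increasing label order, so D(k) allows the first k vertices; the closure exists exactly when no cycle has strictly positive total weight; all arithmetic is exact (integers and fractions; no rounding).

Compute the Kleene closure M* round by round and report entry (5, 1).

D(0):
  [0, 0, -10, -18, 2, -∞, -17]
  [-∞, 0, 3, -8, -4, -∞, -∞]
  [-4, -17, 0, -∞, -∞, -19, -18]
  [-∞, -15, -3, 0, -1, -12, -12]
  [-10, -∞, -∞, -∞, 0, -10, -16]
  [-∞, -16, -∞, -9, -12, 0, -∞]
  [-14, -20, -9, -∞, -∞, -∞, 0]
D(1):
  [0, 0, -10, -18, 2, -∞, -17]
  [-∞, 0, 3, -8, -4, -∞, -∞]
  [-4, -4, 0, -22, -2, -19, -18]
  [-∞, -15, -3, 0, -1, -12, -12]
  [-10, -10, -20, -28, 0, -10, -16]
  [-∞, -16, -∞, -9, -12, 0, -∞]
  [-14, -14, -9, -32, -12, -∞, 0]
D(2):
  [0, 0, 3, -8, 2, -∞, -17]
  [-∞, 0, 3, -8, -4, -∞, -∞]
  [-4, -4, 0, -12, -2, -19, -18]
  [-∞, -15, -3, 0, -1, -12, -12]
  [-10, -10, -7, -18, 0, -10, -16]
  [-∞, -16, -13, -9, -12, 0, -∞]
  [-14, -14, -9, -22, -12, -∞, 0]
D(3):
  [0, 0, 3, -8, 2, -16, -15]
  [-1, 0, 3, -8, 1, -16, -15]
  [-4, -4, 0, -12, -2, -19, -18]
  [-7, -7, -3, 0, -1, -12, -12]
  [-10, -10, -7, -18, 0, -10, -16]
  [-17, -16, -13, -9, -12, 0, -31]
  [-13, -13, -9, -21, -11, -28, 0]
D(4):
  [0, 0, 3, -8, 2, -16, -15]
  [-1, 0, 3, -8, 1, -16, -15]
  [-4, -4, 0, -12, -2, -19, -18]
  [-7, -7, -3, 0, -1, -12, -12]
  [-10, -10, -7, -18, 0, -10, -16]
  [-16, -16, -12, -9, -10, 0, -21]
  [-13, -13, -9, -21, -11, -28, 0]
D(5):
  [0, 0, 3, -8, 2, -8, -14]
  [-1, 0, 3, -8, 1, -9, -15]
  [-4, -4, 0, -12, -2, -12, -18]
  [-7, -7, -3, 0, -1, -11, -12]
  [-10, -10, -7, -18, 0, -10, -16]
  [-16, -16, -12, -9, -10, 0, -21]
  [-13, -13, -9, -21, -11, -21, 0]
D(6):
  [0, 0, 3, -8, 2, -8, -14]
  [-1, 0, 3, -8, 1, -9, -15]
  [-4, -4, 0, -12, -2, -12, -18]
  [-7, -7, -3, 0, -1, -11, -12]
  [-10, -10, -7, -18, 0, -10, -16]
  [-16, -16, -12, -9, -10, 0, -21]
  [-13, -13, -9, -21, -11, -21, 0]
D(7):
  [0, 0, 3, -8, 2, -8, -14]
  [-1, 0, 3, -8, 1, -9, -15]
  [-4, -4, 0, -12, -2, -12, -18]
  [-7, -7, -3, 0, -1, -11, -12]
  [-10, -10, -7, -18, 0, -10, -16]
  [-16, -16, -12, -9, -10, 0, -21]
  [-13, -13, -9, -21, -11, -21, 0]
Answer: M*[5][1] = -10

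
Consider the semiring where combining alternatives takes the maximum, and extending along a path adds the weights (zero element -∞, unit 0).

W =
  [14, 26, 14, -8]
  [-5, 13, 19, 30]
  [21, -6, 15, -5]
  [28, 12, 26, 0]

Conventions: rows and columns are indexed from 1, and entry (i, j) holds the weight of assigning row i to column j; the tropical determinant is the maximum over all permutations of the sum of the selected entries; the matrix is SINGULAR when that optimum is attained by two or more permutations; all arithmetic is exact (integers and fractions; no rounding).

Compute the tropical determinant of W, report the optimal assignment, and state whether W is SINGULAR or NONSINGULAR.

σ = (1, 2, 3, 4): 14 + 13 + 15 + 0 = 42
σ = (1, 2, 4, 3): 14 + 13 + (-5) + 26 = 48
σ = (1, 3, 2, 4): 14 + 19 + (-6) + 0 = 27
σ = (1, 3, 4, 2): 14 + 19 + (-5) + 12 = 40
σ = (1, 4, 2, 3): 14 + 30 + (-6) + 26 = 64
σ = (1, 4, 3, 2): 14 + 30 + 15 + 12 = 71
σ = (2, 1, 3, 4): 26 + (-5) + 15 + 0 = 36
σ = (2, 1, 4, 3): 26 + (-5) + (-5) + 26 = 42
σ = (2, 3, 1, 4): 26 + 19 + 21 + 0 = 66
σ = (2, 3, 4, 1): 26 + 19 + (-5) + 28 = 68
σ = (2, 4, 1, 3): 26 + 30 + 21 + 26 = 103
σ = (2, 4, 3, 1): 26 + 30 + 15 + 28 = 99
σ = (3, 1, 2, 4): 14 + (-5) + (-6) + 0 = 3
σ = (3, 1, 4, 2): 14 + (-5) + (-5) + 12 = 16
σ = (3, 2, 1, 4): 14 + 13 + 21 + 0 = 48
σ = (3, 2, 4, 1): 14 + 13 + (-5) + 28 = 50
σ = (3, 4, 1, 2): 14 + 30 + 21 + 12 = 77
σ = (3, 4, 2, 1): 14 + 30 + (-6) + 28 = 66
σ = (4, 1, 2, 3): (-8) + (-5) + (-6) + 26 = 7
σ = (4, 1, 3, 2): (-8) + (-5) + 15 + 12 = 14
σ = (4, 2, 1, 3): (-8) + 13 + 21 + 26 = 52
σ = (4, 2, 3, 1): (-8) + 13 + 15 + 28 = 48
σ = (4, 3, 1, 2): (-8) + 19 + 21 + 12 = 44
σ = (4, 3, 2, 1): (-8) + 19 + (-6) + 28 = 33
Optimal value attained by: σ = (2, 4, 1, 3).
Answer: det⊕(W) = 103; verdict: NONSINGULAR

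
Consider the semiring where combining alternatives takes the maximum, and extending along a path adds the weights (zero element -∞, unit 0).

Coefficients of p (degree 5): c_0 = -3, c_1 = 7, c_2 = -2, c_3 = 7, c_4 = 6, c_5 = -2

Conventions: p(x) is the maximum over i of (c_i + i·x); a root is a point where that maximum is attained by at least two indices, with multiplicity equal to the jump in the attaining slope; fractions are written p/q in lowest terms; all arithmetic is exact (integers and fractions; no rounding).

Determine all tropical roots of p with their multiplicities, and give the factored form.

hull edge (i=0, c=-3) to (i=1, c=7): slope 10, span 1
hull edge (i=1, c=7) to (i=3, c=7): slope 0, span 2
hull edge (i=3, c=7) to (i=4, c=6): slope -1, span 1
hull edge (i=4, c=6) to (i=5, c=-2): slope -8, span 1
Factored form: p(x) = -2 ⊗ (x ⊕ (-10)) ⊗ (x ⊕ 0) ⊗ (x ⊕ 0) ⊗ (x ⊕ 1) ⊗ (x ⊕ 8)
Answer: roots = -10 (mult 1), 0 (mult 2), 1 (mult 1), 8 (mult 1)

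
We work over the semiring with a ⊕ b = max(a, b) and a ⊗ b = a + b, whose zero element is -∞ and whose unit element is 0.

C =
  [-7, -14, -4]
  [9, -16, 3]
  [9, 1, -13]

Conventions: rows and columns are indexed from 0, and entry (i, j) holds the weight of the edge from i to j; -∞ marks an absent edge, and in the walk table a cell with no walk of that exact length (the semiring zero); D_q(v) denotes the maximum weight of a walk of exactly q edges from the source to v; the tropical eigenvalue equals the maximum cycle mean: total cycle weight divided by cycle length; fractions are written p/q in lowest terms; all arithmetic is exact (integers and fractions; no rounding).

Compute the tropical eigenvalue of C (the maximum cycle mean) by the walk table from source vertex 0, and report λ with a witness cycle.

q=0: [0, -∞, -∞]
q=1: [-7, -14, -4]
q=2: [5, -3, -11]
q=3: [6, -9, 1]
Optimal cycle mean attained by: cycle 0->2->0, total (-4) + 9, length 2.
Answer: λ = 5/2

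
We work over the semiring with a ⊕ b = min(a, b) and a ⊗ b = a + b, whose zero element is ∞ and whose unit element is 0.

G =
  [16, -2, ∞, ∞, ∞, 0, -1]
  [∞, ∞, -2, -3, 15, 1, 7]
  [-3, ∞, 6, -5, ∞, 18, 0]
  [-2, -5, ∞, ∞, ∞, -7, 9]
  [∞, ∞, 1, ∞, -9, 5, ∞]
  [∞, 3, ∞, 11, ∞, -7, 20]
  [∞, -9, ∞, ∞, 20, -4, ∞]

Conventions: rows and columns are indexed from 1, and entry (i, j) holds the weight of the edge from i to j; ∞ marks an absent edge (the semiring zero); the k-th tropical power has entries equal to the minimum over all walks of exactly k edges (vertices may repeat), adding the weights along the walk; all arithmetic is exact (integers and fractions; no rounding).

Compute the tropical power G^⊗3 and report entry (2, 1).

G^⊗2:
  [32, -10, -4, -5, 13, -7, 5]
  [-5, -8, 4, -7, 6, -10, -2]
  [-7, -10, 12, 1, 20, -12, -4]
  [14, -4, -7, -8, 10, -14, -3]
  [-2, 8, -8, -4, -18, -4, 1]
  [9, -4, 1, 0, 18, -14, 10]
  [∞, -1, -11, -12, 6, -11, -2]
G^⊗3:
  [-7, -10, -12, -13, 4, -14, -4]
  [-9, -12, -10, -11, -3, -17, -6]
  [-1, -13, -12, -13, 5, -19, -8]
  [-10, -13, -6, -12, 1, -21, -7]
  [-11, -9, -17, -13, -27, -13, -8]
  [-2, -11, -6, -7, 9, -21, 1]
  [-14, -17, -5, -16, -3, -19, -11]
Key observation: the optimum is the walk 2->3->4->1, with weight (-2) + (-5) + (-2) = -9.
Optimal value attained by: walk 2->3->4->1.
Answer: (G^⊗3)[2][1] = -9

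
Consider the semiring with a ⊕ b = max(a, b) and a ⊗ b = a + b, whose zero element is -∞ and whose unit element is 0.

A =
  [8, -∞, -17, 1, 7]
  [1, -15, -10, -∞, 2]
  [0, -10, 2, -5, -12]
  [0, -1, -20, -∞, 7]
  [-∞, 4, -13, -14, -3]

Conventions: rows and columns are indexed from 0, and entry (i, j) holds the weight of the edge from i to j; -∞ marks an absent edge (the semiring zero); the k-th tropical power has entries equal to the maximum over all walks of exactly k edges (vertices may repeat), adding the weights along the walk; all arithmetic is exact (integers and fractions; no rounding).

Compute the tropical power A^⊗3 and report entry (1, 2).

A^⊗2:
  [16, 11, -6, 9, 15]
  [9, 6, -8, 2, 8]
  [8, -6, 4, 1, 7]
  [8, 11, -6, 1, 7]
  [5, 1, -6, -17, 6]
A^⊗3:
  [24, 19, 2, 17, 23]
  [17, 12, -4, 10, 16]
  [16, 11, 6, 9, 15]
  [16, 11, 1, 9, 15]
  [13, 10, -4, 6, 12]
Key observation: the optimum is the walk 1->4->1->2, with weight 2 + 4 + (-10) = -4.
Optimal value attained by: walk 1->4->1->2.
Answer: (A^⊗3)[1][2] = -4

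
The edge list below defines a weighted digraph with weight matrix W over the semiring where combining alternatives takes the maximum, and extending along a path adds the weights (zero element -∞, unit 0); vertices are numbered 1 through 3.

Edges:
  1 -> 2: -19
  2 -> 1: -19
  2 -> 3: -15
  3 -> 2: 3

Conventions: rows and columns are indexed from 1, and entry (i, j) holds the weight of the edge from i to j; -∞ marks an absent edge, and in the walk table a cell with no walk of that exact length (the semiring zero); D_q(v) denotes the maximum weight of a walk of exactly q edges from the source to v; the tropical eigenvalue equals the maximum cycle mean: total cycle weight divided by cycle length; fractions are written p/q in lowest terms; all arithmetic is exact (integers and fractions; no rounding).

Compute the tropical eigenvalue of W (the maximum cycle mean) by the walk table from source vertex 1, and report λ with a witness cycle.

q=0: [0, -∞, -∞]
q=1: [-∞, -19, -∞]
q=2: [-38, -∞, -34]
q=3: [-∞, -31, -∞]
Optimal cycle mean attained by: cycle 2->3->2, total (-15) + 3, length 2.
Answer: λ = -6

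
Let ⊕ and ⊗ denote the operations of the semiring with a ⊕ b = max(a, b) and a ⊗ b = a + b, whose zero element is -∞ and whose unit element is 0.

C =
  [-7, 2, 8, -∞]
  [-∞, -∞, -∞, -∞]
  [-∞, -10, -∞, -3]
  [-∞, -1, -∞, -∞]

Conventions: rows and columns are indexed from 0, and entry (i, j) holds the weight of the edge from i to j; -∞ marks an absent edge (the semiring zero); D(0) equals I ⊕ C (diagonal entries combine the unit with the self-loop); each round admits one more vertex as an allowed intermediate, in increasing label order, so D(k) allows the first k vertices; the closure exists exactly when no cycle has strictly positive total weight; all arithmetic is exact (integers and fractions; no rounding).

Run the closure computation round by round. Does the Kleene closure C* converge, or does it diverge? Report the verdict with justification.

D(0):
  [0, 2, 8, -∞]
  [-∞, 0, -∞, -∞]
  [-∞, -10, 0, -3]
  [-∞, -1, -∞, 0]
D(1):
  [0, 2, 8, -∞]
  [-∞, 0, -∞, -∞]
  [-∞, -10, 0, -3]
  [-∞, -1, -∞, 0]
D(2):
  [0, 2, 8, -∞]
  [-∞, 0, -∞, -∞]
  [-∞, -10, 0, -3]
  [-∞, -1, -∞, 0]
D(3):
  [0, 2, 8, 5]
  [-∞, 0, -∞, -∞]
  [-∞, -10, 0, -3]
  [-∞, -1, -∞, 0]
D(4):
  [0, 4, 8, 5]
  [-∞, 0, -∞, -∞]
  [-∞, -4, 0, -3]
  [-∞, -1, -∞, 0]
Key observation: every diagonal entry stays at the unit through all rounds, so no improving cycle exists.
Answer: CONVERGES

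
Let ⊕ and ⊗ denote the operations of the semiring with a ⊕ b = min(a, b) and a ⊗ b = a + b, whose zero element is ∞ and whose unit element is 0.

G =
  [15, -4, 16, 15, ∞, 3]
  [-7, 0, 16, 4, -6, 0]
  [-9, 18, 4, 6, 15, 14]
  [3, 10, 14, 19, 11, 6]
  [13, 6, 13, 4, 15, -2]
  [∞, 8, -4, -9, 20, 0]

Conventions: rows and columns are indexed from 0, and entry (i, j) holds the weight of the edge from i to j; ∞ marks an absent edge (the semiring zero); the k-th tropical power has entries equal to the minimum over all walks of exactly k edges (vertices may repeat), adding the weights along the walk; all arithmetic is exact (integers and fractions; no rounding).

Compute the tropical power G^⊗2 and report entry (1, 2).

G^⊗2:
  [-11, -4, -1, -6, -10, -4]
  [-7, -11, -4, -9, -6, -8]
  [-5, -13, 7, 5, 12, -6]
  [3, -1, 2, -3, 4, 6]
  [-1, 6, -6, -11, 0, -2]
  [-13, 1, -4, -9, 2, -3]
Key observation: the optimum is the walk 1->5->2, with weight 0 + (-4) = -4.
Optimal value attained by: walk 1->5->2.
Answer: (G^⊗2)[1][2] = -4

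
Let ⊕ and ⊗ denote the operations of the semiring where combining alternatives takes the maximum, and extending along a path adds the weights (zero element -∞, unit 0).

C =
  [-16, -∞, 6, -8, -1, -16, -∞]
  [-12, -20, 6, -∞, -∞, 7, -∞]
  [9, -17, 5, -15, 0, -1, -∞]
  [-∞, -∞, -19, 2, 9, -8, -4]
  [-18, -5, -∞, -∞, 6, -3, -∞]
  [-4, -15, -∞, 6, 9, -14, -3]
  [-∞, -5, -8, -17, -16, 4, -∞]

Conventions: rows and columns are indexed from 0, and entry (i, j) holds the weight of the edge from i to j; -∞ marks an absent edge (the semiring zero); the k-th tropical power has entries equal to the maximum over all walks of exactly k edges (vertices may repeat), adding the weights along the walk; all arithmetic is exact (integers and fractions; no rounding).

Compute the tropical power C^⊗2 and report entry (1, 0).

C^⊗2:
  [15, -6, 11, -6, 6, 5, -12]
  [15, -8, 11, 13, 16, 5, 4]
  [14, -5, 15, 5, 8, 4, -4]
  [-9, 4, -12, 4, 15, 6, -2]
  [-7, 1, 1, 3, 12, 3, -6]
  [-9, 4, 2, 8, 15, 6, 2]
  [1, -11, 1, 10, 13, 2, 1]
Key observation: the optimum is the walk 1->2->0, with weight 6 + 9 = 15.
Optimal value attained by: walk 1->2->0.
Answer: (C^⊗2)[1][0] = 15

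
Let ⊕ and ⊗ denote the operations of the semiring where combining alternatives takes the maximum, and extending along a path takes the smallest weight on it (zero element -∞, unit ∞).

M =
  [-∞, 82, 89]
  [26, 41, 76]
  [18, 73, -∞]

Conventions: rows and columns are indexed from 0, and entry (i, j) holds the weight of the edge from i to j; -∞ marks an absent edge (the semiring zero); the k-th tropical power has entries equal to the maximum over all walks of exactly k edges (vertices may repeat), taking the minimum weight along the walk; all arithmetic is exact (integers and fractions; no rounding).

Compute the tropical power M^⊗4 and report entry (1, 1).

M^⊗2:
  [26, 73, 76]
  [26, 73, 41]
  [26, 41, 73]
M^⊗3:
  [26, 73, 73]
  [26, 41, 73]
  [26, 73, 41]
M^⊗4:
  [26, 73, 73]
  [26, 73, 41]
  [26, 41, 73]
Key observation: the optimum is the walk 1->2->1->2->1, with weight 76 min 73 min 76 min 73 = 73.
Optimal value attained by: walk 1->2->1->2->1.
Answer: (M^⊗4)[1][1] = 73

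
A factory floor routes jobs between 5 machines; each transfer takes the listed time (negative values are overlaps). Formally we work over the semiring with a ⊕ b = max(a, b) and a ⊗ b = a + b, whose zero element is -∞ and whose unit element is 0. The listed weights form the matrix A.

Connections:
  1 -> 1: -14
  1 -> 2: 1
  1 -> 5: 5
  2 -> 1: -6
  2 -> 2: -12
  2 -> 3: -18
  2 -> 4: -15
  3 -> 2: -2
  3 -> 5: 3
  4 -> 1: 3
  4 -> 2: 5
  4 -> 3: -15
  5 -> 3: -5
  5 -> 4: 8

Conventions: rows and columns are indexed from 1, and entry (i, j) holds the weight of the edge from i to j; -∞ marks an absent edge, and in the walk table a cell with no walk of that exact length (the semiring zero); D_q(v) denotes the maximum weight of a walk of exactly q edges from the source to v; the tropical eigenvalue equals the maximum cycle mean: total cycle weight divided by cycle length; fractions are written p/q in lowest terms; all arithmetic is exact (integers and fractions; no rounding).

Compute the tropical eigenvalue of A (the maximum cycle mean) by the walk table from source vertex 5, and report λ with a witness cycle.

q=0: [-∞, -∞, -∞, -∞, 0]
q=1: [-∞, -∞, -5, 8, -∞]
q=2: [11, 13, -7, -∞, -2]
q=3: [7, 12, -5, 6, 16]
q=4: [9, 11, 11, 24, 12]
q=5: [27, 29, 9, 20, 14]
Optimal cycle mean attained by: cycle 1->5->4->1, total 5 + 8 + 3, length 3.
Answer: λ = 16/3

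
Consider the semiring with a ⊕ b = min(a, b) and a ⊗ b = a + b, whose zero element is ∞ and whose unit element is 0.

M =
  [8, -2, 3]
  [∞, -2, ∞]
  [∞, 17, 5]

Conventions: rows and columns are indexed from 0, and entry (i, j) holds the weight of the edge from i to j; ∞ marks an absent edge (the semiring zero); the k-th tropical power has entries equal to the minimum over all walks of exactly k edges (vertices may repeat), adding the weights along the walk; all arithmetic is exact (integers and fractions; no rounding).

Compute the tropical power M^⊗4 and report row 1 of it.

M^⊗2:
  [16, -4, 8]
  [∞, -4, ∞]
  [∞, 15, 10]
M^⊗3:
  [24, -6, 13]
  [∞, -6, ∞]
  [∞, 13, 15]
M^⊗4:
  [32, -8, 18]
  [∞, -8, ∞]
  [∞, 11, 20]
Answer: row 1 of M^⊗4 = [∞, -8, ∞]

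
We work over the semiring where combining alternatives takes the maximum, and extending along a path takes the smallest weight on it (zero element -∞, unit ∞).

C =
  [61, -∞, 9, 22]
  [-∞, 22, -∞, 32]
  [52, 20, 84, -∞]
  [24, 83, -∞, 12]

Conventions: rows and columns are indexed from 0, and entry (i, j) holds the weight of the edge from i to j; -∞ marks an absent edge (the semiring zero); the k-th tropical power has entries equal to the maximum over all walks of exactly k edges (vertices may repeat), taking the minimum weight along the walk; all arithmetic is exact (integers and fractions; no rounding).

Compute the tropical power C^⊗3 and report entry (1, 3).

C^⊗2:
  [61, 22, 9, 22]
  [24, 32, -∞, 22]
  [52, 20, 84, 22]
  [24, 22, 9, 32]
C^⊗3:
  [61, 22, 9, 22]
  [24, 22, 9, 32]
  [52, 22, 84, 22]
  [24, 32, 9, 22]
Key observation: the optimum is the walk 1->3->1->3, with weight 32 min 83 min 32 = 32.
Optimal value attained by: walk 1->3->1->3.
Answer: (C^⊗3)[1][3] = 32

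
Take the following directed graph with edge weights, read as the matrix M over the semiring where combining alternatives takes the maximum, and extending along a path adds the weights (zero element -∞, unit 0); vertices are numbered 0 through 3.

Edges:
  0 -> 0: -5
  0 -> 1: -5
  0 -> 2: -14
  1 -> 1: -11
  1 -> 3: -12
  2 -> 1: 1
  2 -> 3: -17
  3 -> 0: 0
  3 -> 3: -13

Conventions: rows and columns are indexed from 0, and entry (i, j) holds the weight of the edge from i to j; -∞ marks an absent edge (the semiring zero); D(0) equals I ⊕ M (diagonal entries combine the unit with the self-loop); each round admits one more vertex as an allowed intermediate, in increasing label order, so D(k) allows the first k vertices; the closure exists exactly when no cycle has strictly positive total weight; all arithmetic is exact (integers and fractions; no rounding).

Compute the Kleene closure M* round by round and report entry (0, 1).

D(0):
  [0, -5, -14, -∞]
  [-∞, 0, -∞, -12]
  [-∞, 1, 0, -17]
  [0, -∞, -∞, 0]
D(1):
  [0, -5, -14, -∞]
  [-∞, 0, -∞, -12]
  [-∞, 1, 0, -17]
  [0, -5, -14, 0]
D(2):
  [0, -5, -14, -17]
  [-∞, 0, -∞, -12]
  [-∞, 1, 0, -11]
  [0, -5, -14, 0]
D(3):
  [0, -5, -14, -17]
  [-∞, 0, -∞, -12]
  [-∞, 1, 0, -11]
  [0, -5, -14, 0]
D(4):
  [0, -5, -14, -17]
  [-12, 0, -26, -12]
  [-11, 1, 0, -11]
  [0, -5, -14, 0]
Answer: M*[0][1] = -5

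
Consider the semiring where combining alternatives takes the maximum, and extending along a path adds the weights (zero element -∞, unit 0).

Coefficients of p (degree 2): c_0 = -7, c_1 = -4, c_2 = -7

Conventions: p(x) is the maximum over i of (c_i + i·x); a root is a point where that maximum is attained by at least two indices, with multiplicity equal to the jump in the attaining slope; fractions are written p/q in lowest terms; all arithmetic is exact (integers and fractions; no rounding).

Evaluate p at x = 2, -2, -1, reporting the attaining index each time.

p(2) = max(-7+0·2=-7, -4+1·2=-2, -7+2·2=-3) = -2 (attained by i=1)
p(-2) = max(-7+0·(-2)=-7, -4+1·(-2)=-6, -7+2·(-2)=-11) = -6 (attained by i=1)
p(-1) = max(-7+0·(-1)=-7, -4+1·(-1)=-5, -7+2·(-1)=-9) = -5 (attained by i=1)
Answer: p(2) = -2; p(-2) = -6; p(-1) = -5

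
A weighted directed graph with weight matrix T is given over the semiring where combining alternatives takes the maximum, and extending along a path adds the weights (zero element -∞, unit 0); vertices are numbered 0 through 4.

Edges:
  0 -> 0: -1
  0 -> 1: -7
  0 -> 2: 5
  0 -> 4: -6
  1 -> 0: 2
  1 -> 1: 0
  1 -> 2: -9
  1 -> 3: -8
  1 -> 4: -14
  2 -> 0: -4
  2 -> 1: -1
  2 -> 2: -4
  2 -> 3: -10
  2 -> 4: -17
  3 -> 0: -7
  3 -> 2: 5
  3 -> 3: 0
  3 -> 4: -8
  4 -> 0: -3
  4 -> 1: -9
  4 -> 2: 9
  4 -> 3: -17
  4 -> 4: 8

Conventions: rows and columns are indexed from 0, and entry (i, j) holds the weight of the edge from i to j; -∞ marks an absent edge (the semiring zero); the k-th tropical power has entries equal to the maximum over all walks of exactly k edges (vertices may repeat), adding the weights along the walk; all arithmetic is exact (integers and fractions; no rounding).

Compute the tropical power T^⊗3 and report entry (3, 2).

T^⊗2:
  [1, 4, 4, -5, 2]
  [2, 0, 7, -8, -4]
  [1, -1, 1, -9, -9]
  [1, 4, 5, 0, 0]
  [5, 8, 17, -1, 16]
T^⊗3:
  [6, 4, 11, -4, 10]
  [3, 6, 7, -3, 4]
  [1, 0, 6, -9, -1]
  [6, 4, 9, 0, 8]
  [13, 16, 25, 7, 24]
Key observation: the optimum is the walk 3->4->4->2, with weight (-8) + 8 + 9 = 9.
Optimal value attained by: walk 3->4->4->2.
Answer: (T^⊗3)[3][2] = 9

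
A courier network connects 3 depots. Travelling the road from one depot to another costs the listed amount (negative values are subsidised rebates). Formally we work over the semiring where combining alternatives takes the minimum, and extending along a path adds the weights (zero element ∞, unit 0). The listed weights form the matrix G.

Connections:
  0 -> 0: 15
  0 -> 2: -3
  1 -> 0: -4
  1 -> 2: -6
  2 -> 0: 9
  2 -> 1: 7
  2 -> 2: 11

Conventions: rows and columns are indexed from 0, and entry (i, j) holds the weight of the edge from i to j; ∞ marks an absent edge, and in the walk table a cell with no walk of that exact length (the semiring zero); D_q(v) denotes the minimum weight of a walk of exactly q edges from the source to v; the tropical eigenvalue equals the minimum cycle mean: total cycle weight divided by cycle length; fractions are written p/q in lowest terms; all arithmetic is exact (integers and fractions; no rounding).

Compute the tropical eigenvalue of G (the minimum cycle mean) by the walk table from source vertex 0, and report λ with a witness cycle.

q=0: [0, ∞, ∞]
q=1: [15, ∞, -3]
q=2: [6, 4, 8]
q=3: [0, 15, -2]
Optimal cycle mean attained by: cycle 0->2->1->0, total (-3) + 7 + (-4), length 3.
Answer: λ = 0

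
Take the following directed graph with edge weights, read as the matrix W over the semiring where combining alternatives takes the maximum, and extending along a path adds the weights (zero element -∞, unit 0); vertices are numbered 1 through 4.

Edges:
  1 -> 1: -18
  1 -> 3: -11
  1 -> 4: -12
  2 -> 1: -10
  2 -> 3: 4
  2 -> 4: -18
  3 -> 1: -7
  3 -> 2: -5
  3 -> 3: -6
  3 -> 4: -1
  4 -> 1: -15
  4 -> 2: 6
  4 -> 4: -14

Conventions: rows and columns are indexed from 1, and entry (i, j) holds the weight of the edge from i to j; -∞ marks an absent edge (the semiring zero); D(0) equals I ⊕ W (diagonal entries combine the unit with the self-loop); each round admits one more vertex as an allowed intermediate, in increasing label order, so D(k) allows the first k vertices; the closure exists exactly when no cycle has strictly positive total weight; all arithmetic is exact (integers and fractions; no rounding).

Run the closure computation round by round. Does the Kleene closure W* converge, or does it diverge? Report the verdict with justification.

D(0):
  [0, -∞, -11, -12]
  [-10, 0, 4, -18]
  [-7, -5, 0, -1]
  [-15, 6, -∞, 0]
D(1):
  [0, -∞, -11, -12]
  [-10, 0, 4, -18]
  [-7, -5, 0, -1]
  [-15, 6, -26, 0]
D(2):
  [0, -∞, -11, -12]
  [-10, 0, 4, -18]
  [-7, -5, 0, -1]
  [-4, 6, 10, 0]
Detection: at round 3, diagonal entry (4, 4) turns strictly positive.
Key observation: the cycle 4->2->3->4 has total weight 6 + 4 + (-1), which is strictly positive.
Answer: DIVERGES — positive cycle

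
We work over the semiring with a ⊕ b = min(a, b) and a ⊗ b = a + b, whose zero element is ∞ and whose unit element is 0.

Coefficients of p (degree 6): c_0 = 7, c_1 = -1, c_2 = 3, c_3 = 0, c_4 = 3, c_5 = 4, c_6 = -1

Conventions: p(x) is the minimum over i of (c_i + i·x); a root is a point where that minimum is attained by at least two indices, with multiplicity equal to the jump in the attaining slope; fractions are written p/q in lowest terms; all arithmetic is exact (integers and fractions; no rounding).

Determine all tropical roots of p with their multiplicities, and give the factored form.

hull edge (i=0, c=7) to (i=1, c=-1): slope -8, span 1
hull edge (i=1, c=-1) to (i=6, c=-1): slope 0, span 5
Factored form: p(x) = -1 ⊗ (x ⊕ 0) ⊗ (x ⊕ 0) ⊗ (x ⊕ 0) ⊗ (x ⊕ 0) ⊗ (x ⊕ 0) ⊗ (x ⊕ 8)
Answer: roots = 0 (mult 5), 8 (mult 1)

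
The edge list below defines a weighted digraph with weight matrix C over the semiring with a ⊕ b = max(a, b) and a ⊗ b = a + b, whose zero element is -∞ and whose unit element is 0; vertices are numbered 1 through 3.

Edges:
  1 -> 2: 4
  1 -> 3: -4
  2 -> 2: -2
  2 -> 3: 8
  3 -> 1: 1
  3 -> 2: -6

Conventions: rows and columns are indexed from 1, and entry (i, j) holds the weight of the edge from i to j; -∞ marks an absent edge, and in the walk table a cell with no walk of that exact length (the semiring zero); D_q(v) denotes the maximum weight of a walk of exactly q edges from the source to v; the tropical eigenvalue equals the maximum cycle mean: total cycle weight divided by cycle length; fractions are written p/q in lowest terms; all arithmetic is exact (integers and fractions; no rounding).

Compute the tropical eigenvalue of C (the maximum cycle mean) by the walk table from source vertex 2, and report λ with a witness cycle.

q=0: [-∞, 0, -∞]
q=1: [-∞, -2, 8]
q=2: [9, 2, 6]
q=3: [7, 13, 10]
Optimal cycle mean attained by: cycle 1->2->3->1, total 4 + 8 + 1, length 3.
Answer: λ = 13/3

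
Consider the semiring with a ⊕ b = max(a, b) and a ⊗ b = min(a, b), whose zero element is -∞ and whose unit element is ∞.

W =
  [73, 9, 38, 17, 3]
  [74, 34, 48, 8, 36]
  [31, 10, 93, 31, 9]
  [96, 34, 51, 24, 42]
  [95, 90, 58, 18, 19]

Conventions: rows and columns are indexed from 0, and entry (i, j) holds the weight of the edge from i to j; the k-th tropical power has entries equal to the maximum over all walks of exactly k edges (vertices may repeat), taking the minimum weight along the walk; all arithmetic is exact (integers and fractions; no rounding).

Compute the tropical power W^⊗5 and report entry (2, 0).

W^⊗2:
  [73, 17, 38, 31, 17]
  [73, 36, 48, 31, 34]
  [31, 31, 93, 31, 31]
  [73, 42, 51, 31, 34]
  [74, 34, 58, 31, 36]
W^⊗3:
  [73, 31, 38, 31, 31]
  [73, 34, 48, 31, 36]
  [31, 31, 93, 31, 31]
  [73, 34, 51, 31, 36]
  [73, 36, 58, 31, 34]
W^⊗4:
  [73, 31, 38, 31, 31]
  [73, 36, 48, 31, 34]
  [31, 31, 93, 31, 31]
  [73, 36, 51, 31, 34]
  [73, 34, 58, 31, 36]
W^⊗5:
  [73, 31, 38, 31, 31]
  [73, 34, 48, 31, 36]
  [31, 31, 93, 31, 31]
  [73, 34, 51, 31, 36]
  [73, 36, 58, 31, 34]
Key observation: the optimum is the walk 2->0->0->0->0->0, with weight 31 min 73 min 73 min 73 min 73 = 31.
Optimal value attained by: walk 2->0->0->0->0->0.
Answer: (W^⊗5)[2][0] = 31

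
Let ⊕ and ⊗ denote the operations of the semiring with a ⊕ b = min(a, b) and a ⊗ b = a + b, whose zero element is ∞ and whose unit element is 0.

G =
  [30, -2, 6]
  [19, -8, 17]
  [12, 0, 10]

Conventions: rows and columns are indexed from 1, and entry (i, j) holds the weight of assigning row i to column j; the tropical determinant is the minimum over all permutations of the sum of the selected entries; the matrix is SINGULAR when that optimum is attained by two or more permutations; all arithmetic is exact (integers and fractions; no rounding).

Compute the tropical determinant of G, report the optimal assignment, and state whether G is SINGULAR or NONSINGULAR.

σ = (1, 2, 3): 30 + (-8) + 10 = 32
σ = (1, 3, 2): 30 + 17 + 0 = 47
σ = (2, 1, 3): (-2) + 19 + 10 = 27
σ = (2, 3, 1): (-2) + 17 + 12 = 27
σ = (3, 1, 2): 6 + 19 + 0 = 25
σ = (3, 2, 1): 6 + (-8) + 12 = 10
Optimal value attained by: σ = (3, 2, 1).
Answer: det⊕(G) = 10; verdict: NONSINGULAR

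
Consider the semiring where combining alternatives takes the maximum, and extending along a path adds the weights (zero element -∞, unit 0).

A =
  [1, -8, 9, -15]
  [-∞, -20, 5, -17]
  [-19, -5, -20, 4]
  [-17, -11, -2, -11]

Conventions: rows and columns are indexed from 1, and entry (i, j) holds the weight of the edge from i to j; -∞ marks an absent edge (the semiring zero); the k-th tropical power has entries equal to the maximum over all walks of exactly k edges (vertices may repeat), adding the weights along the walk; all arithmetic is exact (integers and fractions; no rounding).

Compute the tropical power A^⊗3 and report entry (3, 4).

A^⊗2:
  [2, 4, 10, 13]
  [-14, 0, -15, 9]
  [-13, -7, 2, -7]
  [-16, -7, -6, 2]
A^⊗3:
  [3, 5, 11, 14]
  [-8, -2, 7, -2]
  [-12, -3, -2, 6]
  [-15, -9, 0, -2]
Key observation: the optimum is the walk 3->4->3->4, with weight 4 + (-2) + 4 = 6.
Optimal value attained by: walk 3->4->3->4.
Answer: (A^⊗3)[3][4] = 6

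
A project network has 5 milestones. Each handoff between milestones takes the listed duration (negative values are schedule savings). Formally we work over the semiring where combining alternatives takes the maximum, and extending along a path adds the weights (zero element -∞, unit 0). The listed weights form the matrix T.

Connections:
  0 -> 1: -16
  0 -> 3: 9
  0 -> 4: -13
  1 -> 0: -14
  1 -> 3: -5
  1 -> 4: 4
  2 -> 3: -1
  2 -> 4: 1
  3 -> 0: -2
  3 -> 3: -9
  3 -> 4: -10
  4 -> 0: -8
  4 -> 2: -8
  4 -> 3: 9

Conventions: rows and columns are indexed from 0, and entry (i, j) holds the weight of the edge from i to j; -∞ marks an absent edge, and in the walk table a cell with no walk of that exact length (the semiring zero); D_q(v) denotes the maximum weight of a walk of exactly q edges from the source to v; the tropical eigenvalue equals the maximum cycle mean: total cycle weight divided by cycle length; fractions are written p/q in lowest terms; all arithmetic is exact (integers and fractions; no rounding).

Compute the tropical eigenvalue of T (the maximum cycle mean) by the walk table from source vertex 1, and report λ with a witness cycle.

q=0: [-∞, 0, -∞, -∞, -∞]
q=1: [-14, -∞, -∞, -5, 4]
q=2: [-4, -30, -4, 13, -15]
q=3: [11, -20, -23, 5, 3]
q=4: [3, -5, -5, 20, -2]
q=5: [18, -13, -10, 12, 10]
Optimal cycle mean attained by: cycle 0->3->0, total 9 + (-2), length 2.
Answer: λ = 7/2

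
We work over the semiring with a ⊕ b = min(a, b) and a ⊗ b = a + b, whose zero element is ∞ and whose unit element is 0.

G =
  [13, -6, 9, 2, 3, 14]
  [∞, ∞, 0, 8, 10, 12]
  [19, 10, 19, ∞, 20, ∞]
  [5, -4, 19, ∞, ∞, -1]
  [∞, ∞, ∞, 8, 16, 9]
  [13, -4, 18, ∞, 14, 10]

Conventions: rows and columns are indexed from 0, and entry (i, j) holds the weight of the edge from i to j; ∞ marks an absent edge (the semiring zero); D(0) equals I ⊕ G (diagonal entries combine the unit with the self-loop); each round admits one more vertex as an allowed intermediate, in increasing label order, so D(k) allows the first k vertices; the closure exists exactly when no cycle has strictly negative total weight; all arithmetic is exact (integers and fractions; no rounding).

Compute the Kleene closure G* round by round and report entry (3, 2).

D(0):
  [0, -6, 9, 2, 3, 14]
  [∞, 0, 0, 8, 10, 12]
  [19, 10, 0, ∞, 20, ∞]
  [5, -4, 19, 0, ∞, -1]
  [∞, ∞, ∞, 8, 0, 9]
  [13, -4, 18, ∞, 14, 0]
D(1):
  [0, -6, 9, 2, 3, 14]
  [∞, 0, 0, 8, 10, 12]
  [19, 10, 0, 21, 20, 33]
  [5, -4, 14, 0, 8, -1]
  [∞, ∞, ∞, 8, 0, 9]
  [13, -4, 18, 15, 14, 0]
D(2):
  [0, -6, -6, 2, 3, 6]
  [∞, 0, 0, 8, 10, 12]
  [19, 10, 0, 18, 20, 22]
  [5, -4, -4, 0, 6, -1]
  [∞, ∞, ∞, 8, 0, 9]
  [13, -4, -4, 4, 6, 0]
D(3):
  [0, -6, -6, 2, 3, 6]
  [19, 0, 0, 8, 10, 12]
  [19, 10, 0, 18, 20, 22]
  [5, -4, -4, 0, 6, -1]
  [∞, ∞, ∞, 8, 0, 9]
  [13, -4, -4, 4, 6, 0]
D(4):
  [0, -6, -6, 2, 3, 1]
  [13, 0, 0, 8, 10, 7]
  [19, 10, 0, 18, 20, 17]
  [5, -4, -4, 0, 6, -1]
  [13, 4, 4, 8, 0, 7]
  [9, -4, -4, 4, 6, 0]
D(5):
  [0, -6, -6, 2, 3, 1]
  [13, 0, 0, 8, 10, 7]
  [19, 10, 0, 18, 20, 17]
  [5, -4, -4, 0, 6, -1]
  [13, 4, 4, 8, 0, 7]
  [9, -4, -4, 4, 6, 0]
D(6):
  [0, -6, -6, 2, 3, 1]
  [13, 0, 0, 8, 10, 7]
  [19, 10, 0, 18, 20, 17]
  [5, -5, -5, 0, 5, -1]
  [13, 3, 3, 8, 0, 7]
  [9, -4, -4, 4, 6, 0]
Answer: G*[3][2] = -5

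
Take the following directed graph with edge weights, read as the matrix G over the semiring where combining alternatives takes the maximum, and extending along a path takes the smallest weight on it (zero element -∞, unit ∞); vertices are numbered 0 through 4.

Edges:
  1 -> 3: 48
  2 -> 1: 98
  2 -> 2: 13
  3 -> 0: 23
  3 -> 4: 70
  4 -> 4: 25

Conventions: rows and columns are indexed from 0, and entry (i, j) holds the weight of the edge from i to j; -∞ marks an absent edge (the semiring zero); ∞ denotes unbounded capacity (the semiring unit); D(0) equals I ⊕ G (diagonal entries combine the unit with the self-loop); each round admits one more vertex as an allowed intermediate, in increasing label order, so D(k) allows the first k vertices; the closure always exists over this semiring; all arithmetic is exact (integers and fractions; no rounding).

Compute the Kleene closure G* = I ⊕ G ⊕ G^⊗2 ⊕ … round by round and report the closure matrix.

D(0):
  [∞, -∞, -∞, -∞, -∞]
  [-∞, ∞, -∞, 48, -∞]
  [-∞, 98, ∞, -∞, -∞]
  [23, -∞, -∞, ∞, 70]
  [-∞, -∞, -∞, -∞, ∞]
D(1):
  [∞, -∞, -∞, -∞, -∞]
  [-∞, ∞, -∞, 48, -∞]
  [-∞, 98, ∞, -∞, -∞]
  [23, -∞, -∞, ∞, 70]
  [-∞, -∞, -∞, -∞, ∞]
D(2):
  [∞, -∞, -∞, -∞, -∞]
  [-∞, ∞, -∞, 48, -∞]
  [-∞, 98, ∞, 48, -∞]
  [23, -∞, -∞, ∞, 70]
  [-∞, -∞, -∞, -∞, ∞]
D(3):
  [∞, -∞, -∞, -∞, -∞]
  [-∞, ∞, -∞, 48, -∞]
  [-∞, 98, ∞, 48, -∞]
  [23, -∞, -∞, ∞, 70]
  [-∞, -∞, -∞, -∞, ∞]
D(4):
  [∞, -∞, -∞, -∞, -∞]
  [23, ∞, -∞, 48, 48]
  [23, 98, ∞, 48, 48]
  [23, -∞, -∞, ∞, 70]
  [-∞, -∞, -∞, -∞, ∞]
D(5):
  [∞, -∞, -∞, -∞, -∞]
  [23, ∞, -∞, 48, 48]
  [23, 98, ∞, 48, 48]
  [23, -∞, -∞, ∞, 70]
  [-∞, -∞, -∞, -∞, ∞]
Answer: G* = [[∞, -∞, -∞, -∞, -∞], [23, ∞, -∞, 48, 48], [23, 98, ∞, 48, 48], [23, -∞, -∞, ∞, 70], [-∞, -∞, -∞, -∞, ∞]]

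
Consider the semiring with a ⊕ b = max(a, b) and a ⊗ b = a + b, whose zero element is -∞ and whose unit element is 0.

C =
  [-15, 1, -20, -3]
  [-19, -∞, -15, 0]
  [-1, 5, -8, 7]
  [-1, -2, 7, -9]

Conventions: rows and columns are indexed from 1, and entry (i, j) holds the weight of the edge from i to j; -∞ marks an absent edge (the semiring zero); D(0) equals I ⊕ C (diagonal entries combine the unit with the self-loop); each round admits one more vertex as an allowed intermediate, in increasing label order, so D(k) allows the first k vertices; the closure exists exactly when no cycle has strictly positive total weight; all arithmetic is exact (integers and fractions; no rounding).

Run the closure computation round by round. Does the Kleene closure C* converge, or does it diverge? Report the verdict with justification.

D(0):
  [0, 1, -20, -3]
  [-19, 0, -15, 0]
  [-1, 5, 0, 7]
  [-1, -2, 7, 0]
D(1):
  [0, 1, -20, -3]
  [-19, 0, -15, 0]
  [-1, 5, 0, 7]
  [-1, 0, 7, 0]
D(2):
  [0, 1, -14, 1]
  [-19, 0, -15, 0]
  [-1, 5, 0, 7]
  [-1, 0, 7, 0]
Detection: at round 3, diagonal entry (4, 4) turns strictly positive.
Key observation: the cycle 4->3->1->2->4 has total weight 7 + (-1) + 1 + 0, which is strictly positive.
Answer: DIVERGES — positive cycle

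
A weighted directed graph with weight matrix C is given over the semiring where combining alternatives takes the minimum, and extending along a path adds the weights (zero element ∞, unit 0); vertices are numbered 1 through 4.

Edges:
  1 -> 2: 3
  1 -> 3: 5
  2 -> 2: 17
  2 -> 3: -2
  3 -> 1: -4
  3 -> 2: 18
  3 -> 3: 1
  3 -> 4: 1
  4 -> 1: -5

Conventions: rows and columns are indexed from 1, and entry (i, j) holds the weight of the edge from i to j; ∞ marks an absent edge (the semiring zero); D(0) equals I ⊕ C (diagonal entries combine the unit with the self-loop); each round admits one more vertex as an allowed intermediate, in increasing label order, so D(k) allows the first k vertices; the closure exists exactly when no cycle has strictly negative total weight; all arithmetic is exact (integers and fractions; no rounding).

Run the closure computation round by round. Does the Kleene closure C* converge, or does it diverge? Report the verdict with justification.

D(0):
  [0, 3, 5, ∞]
  [∞, 0, -2, ∞]
  [-4, 18, 0, 1]
  [-5, ∞, ∞, 0]
D(1):
  [0, 3, 5, ∞]
  [∞, 0, -2, ∞]
  [-4, -1, 0, 1]
  [-5, -2, 0, 0]
Detection: at round 2, diagonal entry (3, 3) turns strictly negative.
Key observation: the cycle 3->1->2->3 has total weight (-4) + 3 + (-2), which is strictly negative.
Answer: DIVERGES — negative cycle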